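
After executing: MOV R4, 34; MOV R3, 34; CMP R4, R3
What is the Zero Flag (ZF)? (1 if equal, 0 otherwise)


Register state trace:
  MOV R4, 34  → R4 = 34
  MOV R3, 34  → R3 = 34
  CMP R4, R3  → computes 34 - 34 = 0
  Result is zero, so values are equal
ZF = 1

1


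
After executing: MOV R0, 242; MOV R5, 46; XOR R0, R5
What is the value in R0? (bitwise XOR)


Register state trace:
  MOV R0, 242  → R0 = 242 (0b11110010)
  MOV R5, 46  → R5 = 46 (0b00101110)
  XOR R0, R5  → R0 = 242 XOR 46 = 220 (0b11011100)
Final: R0 = 220

220


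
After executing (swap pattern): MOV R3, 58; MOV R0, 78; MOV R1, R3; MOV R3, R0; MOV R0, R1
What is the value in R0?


Register state trace (swap pattern):
  MOV R3, 58  → R3 = 58
  MOV R0, 78  → R0 = 78
  MOV R1, R3  → R1 = 58  (save R3)
  MOV R3, R0  → R3 = 78  (R3 gets R0's value)
  MOV R0, R1  → R0 = 58  (R0 gets saved value)
Final: R0 = 58

58


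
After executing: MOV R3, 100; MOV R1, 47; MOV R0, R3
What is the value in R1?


Register state trace:
  MOV R3, 100  → R3 = 100
  MOV R1, 47  → R1 = 47
  MOV R0, R3  → R0 = 100
Final: R1 = 47

47


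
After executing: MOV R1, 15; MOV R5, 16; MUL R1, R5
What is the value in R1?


Register state trace:
  MOV R1, 15  → R1 = 15
  MOV R5, 16  → R5 = 16
  MUL R1, R5  → R1 = 15 * 16 = 240
Final: R1 = 240

240


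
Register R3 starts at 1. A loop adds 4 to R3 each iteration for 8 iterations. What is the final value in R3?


Starting value: R3 = 1
  Iter 1: R3 = 1 + 4 = 5
  Iter 2: R3 = 5 + 4 = 9
  Iter 3: R3 = 9 + 4 = 13
  Iter 4: R3 = 13 + 4 = 17
  Iter 5: R3 = 17 + 4 = 21
  Iter 6: R3 = 21 + 4 = 25
  Iter 7: R3 = 25 + 4 = 29
  Iter 8: R3 = 29 + 4 = 33
Final: R3 = 33

33


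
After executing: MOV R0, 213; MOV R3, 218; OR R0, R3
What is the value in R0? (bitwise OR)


Register state trace:
  MOV R0, 213  → R0 = 213 (0b11010101)
  MOV R3, 218  → R3 = 218 (0b11011010)
  OR R0, R3   → R0 = 213 OR 218 = 223 (0b11011111)
Final: R0 = 223

223


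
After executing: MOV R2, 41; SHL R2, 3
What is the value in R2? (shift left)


Register state trace:
  MOV R2, 41  → R2 = 41
  SHL R2, 3  → R2 = 41 << 3 = 41 * 2^3 = 328
Final: R2 = 328

328


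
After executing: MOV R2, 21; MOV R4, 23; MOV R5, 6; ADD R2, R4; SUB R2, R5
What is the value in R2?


Register state trace:
  MOV R2, 21  → R2 = 21
  MOV R4, 23  → R4 = 23
  MOV R5, 6  → R5 = 6
  ADD R2, R4  → R2 = 21 + 23 = 44
  SUB R2, R5  → R2 = 44 - 6 = 38
Final: R2 = 38

38


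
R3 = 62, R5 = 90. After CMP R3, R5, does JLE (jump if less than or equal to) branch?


Trace:
  R3 = 62, R5 = 90
  CMP R3, R5  → compares 62 vs 90
  JLE checks: is 62 less than or equal to 90?
  62 < 90, so condition is true
Branch taken: Yes

Yes


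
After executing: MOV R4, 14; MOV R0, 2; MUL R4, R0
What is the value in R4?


Register state trace:
  MOV R4, 14  → R4 = 14
  MOV R0, 2  → R0 = 2
  MUL R4, R0  → R4 = 14 * 2 = 28
Final: R4 = 28

28


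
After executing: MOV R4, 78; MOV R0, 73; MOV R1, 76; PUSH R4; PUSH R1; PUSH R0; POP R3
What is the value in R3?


Stack trace (top is rightmost):
  MOV R4, 78  → R4 = 78
  MOV R0, 73  → R0 = 73
  MOV R1, 76  → R1 = 76
  PUSH R4  → stack: [78]
  PUSH R1  → stack: [78, 76]
  PUSH R0  → stack: [78, 76, 73]
  POP R3  → R3 = 73, stack: [78, 76]
Final: R3 = 73

73


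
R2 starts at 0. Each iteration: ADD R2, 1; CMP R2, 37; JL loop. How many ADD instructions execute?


Loop trace (R2 starts at 0, target 37, step 1):
  ADD #1: R2 = 0 + 1 = 1  → 1 < 37, loop
  ADD #2: R2 = 1 + 1 = 2  → 2 < 37, loop
  ADD #3: R2 = 2 + 1 = 3  → 3 < 37, loop
  ADD #4: R2 = 3 + 1 = 4  → 4 < 37, loop
  ADD #5: R2 = 4 + 1 = 5  → 5 < 37, loop
  ADD #6: R2 = 5 + 1 = 6  → 6 < 37, loop
  ADD #7: R2 = 6 + 1 = 7  → 7 < 37, loop
  ADD #8: R2 = 7 + 1 = 8  → 8 < 37, loop
  ADD #9: R2 = 8 + 1 = 9  → 9 < 37, loop
  ADD #10: R2 = 9 + 1 = 10  → 10 < 37, loop
  ADD #11: R2 = 10 + 1 = 11  → 11 < 37, loop
  ADD #12: R2 = 11 + 1 = 12  → 12 < 37, loop
  ADD #13: R2 = 12 + 1 = 13  → 13 < 37, loop
  ADD #14: R2 = 13 + 1 = 14  → 14 < 37, loop
  ADD #15: R2 = 14 + 1 = 15  → 15 < 37, loop
  ADD #16: R2 = 15 + 1 = 16  → 16 < 37, loop
  ADD #17: R2 = 16 + 1 = 17  → 17 < 37, loop
  ADD #18: R2 = 17 + 1 = 18  → 18 < 37, loop
  ADD #19: R2 = 18 + 1 = 19  → 19 < 37, loop
  ADD #20: R2 = 19 + 1 = 20  → 20 < 37, loop
  ADD #21: R2 = 20 + 1 = 21  → 21 < 37, loop
  ADD #22: R2 = 21 + 1 = 22  → 22 < 37, loop
  ADD #23: R2 = 22 + 1 = 23  → 23 < 37, loop
  ADD #24: R2 = 23 + 1 = 24  → 24 < 37, loop
  ADD #25: R2 = 24 + 1 = 25  → 25 < 37, loop
  ADD #26: R2 = 25 + 1 = 26  → 26 < 37, loop
  ADD #27: R2 = 26 + 1 = 27  → 27 < 37, loop
  ADD #28: R2 = 27 + 1 = 28  → 28 < 37, loop
  ADD #29: R2 = 28 + 1 = 29  → 29 < 37, loop
  ADD #30: R2 = 29 + 1 = 30  → 30 < 37, loop
  ADD #31: R2 = 30 + 1 = 31  → 31 < 37, loop
  ADD #32: R2 = 31 + 1 = 32  → 32 < 37, loop
  ADD #33: R2 = 32 + 1 = 33  → 33 < 37, loop
  ADD #34: R2 = 33 + 1 = 34  → 34 < 37, loop
  ADD #35: R2 = 34 + 1 = 35  → 35 < 37, loop
  ADD #36: R2 = 35 + 1 = 36  → 36 < 37, loop
  ADD #37: R2 = 36 + 1 = 37  → 37 >= 37, exit
Total ADD instructions: 37

37


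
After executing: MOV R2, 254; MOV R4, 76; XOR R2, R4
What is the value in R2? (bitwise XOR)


Register state trace:
  MOV R2, 254  → R2 = 254 (0b11111110)
  MOV R4, 76  → R4 = 76 (0b01001100)
  XOR R2, R4  → R2 = 254 XOR 76 = 178 (0b10110010)
Final: R2 = 178

178


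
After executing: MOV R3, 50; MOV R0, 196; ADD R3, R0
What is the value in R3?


Register state trace:
  MOV R3, 50  → R3 = 50
  MOV R0, 196  → R0 = 196
  ADD R3, R0  → R3 = 50 + 196 = 246
Final: R3 = 246

246


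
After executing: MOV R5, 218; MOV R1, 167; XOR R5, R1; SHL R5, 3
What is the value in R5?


Register state trace:
  MOV R5, 218  → R5 = 218 (0b11011010)
  MOV R1, 167  → R1 = 167 (0b10100111)
  XOR R5, R1  → R5 = 218 XOR 167 = 125 (0b01111101)
  SHL R5, 3  → R5 = 125 << 3 = 1000
Final: R5 = 1000

1000


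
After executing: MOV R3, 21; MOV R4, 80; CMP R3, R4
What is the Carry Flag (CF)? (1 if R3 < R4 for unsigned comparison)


Register state trace:
  MOV R3, 21  → R3 = 21
  MOV R4, 80  → R4 = 80
  CMP R3, R4  → unsigned 21 - 80: borrow occurs
  21 < 80, so CF = 1
CF = 1

1


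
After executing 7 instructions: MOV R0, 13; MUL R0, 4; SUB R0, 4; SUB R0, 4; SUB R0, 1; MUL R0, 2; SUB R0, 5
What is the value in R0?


Register state trace:
  MOV R0, 13  → R0 = 13
  MUL R0, 4  → R0 = 13 * 4 = 52
  SUB R0, 4  → R0 = 52 - 4 = 48
  SUB R0, 4  → R0 = 48 - 4 = 44
  SUB R0, 1  → R0 = 44 - 1 = 43
  MUL R0, 2  → R0 = 43 * 2 = 86
  SUB R0, 5  → R0 = 86 - 5 = 81
Final: R0 = 81

81


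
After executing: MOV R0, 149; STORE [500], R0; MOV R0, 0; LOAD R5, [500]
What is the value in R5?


Register and memory trace:
  MOV R0, 149  → R0 = 149
  STORE [500], R0  → mem[500] = 149
  MOV R0, 0  → R0 = 0
  LOAD R5, [500]  → R5 = mem[500] = 149
Final: R5 = 149

149


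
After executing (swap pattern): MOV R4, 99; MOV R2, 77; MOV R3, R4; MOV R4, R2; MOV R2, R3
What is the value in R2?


Register state trace (swap pattern):
  MOV R4, 99  → R4 = 99
  MOV R2, 77  → R2 = 77
  MOV R3, R4  → R3 = 99  (save R4)
  MOV R4, R2  → R4 = 77  (R4 gets R2's value)
  MOV R2, R3  → R2 = 99  (R2 gets saved value)
Final: R2 = 99

99


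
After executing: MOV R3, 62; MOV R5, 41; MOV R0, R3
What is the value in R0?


Register state trace:
  MOV R3, 62  → R3 = 62
  MOV R5, 41  → R5 = 41
  MOV R0, R3  → R0 = 62
Final: R0 = 62

62


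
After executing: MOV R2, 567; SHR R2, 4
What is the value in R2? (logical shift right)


Register state trace:
  MOV R2, 567  → R2 = 567
  SHR R2, 4  → R2 = 567 >> 4 = 567 // 2^4 = 35
Final: R2 = 35

35


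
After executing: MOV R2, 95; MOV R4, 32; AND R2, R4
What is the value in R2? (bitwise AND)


Register state trace:
  MOV R2, 95  → R2 = 95 (0b01011111)
  MOV R4, 32  → R4 = 32 (0b00100000)
  AND R2, R4  → R2 = 95 AND 32 = 0 (0b00000000)
Final: R2 = 0

0


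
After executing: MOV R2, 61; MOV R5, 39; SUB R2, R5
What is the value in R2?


Register state trace:
  MOV R2, 61  → R2 = 61
  MOV R5, 39  → R5 = 39
  SUB R2, R5  → R2 = 61 - 39 = 22
Final: R2 = 22

22


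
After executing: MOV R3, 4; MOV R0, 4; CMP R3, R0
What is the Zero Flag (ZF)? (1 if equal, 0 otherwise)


Register state trace:
  MOV R3, 4  → R3 = 4
  MOV R0, 4  → R0 = 4
  CMP R3, R0  → computes 4 - 4 = 0
  Result is zero, so values are equal
ZF = 1

1


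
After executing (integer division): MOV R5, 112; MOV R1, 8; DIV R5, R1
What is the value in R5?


Register state trace:
  MOV R5, 112  → R5 = 112
  MOV R1, 8  → R1 = 8
  DIV R5, R1  → R5 = 112 // 8 = 14
Final: R5 = 14

14


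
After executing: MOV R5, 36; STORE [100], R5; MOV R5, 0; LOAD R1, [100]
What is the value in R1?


Register and memory trace:
  MOV R5, 36  → R5 = 36
  STORE [100], R5  → mem[100] = 36
  MOV R5, 0  → R5 = 0
  LOAD R1, [100]  → R1 = mem[100] = 36
Final: R1 = 36

36


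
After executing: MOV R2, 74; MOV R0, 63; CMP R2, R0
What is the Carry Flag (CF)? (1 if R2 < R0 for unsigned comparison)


Register state trace:
  MOV R2, 74  → R2 = 74
  MOV R0, 63  → R0 = 63
  CMP R2, R0  → unsigned 74 - 63: no borrow
  74 >= 63, so CF = 0
CF = 0

0


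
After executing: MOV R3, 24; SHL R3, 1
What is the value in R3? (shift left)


Register state trace:
  MOV R3, 24  → R3 = 24
  SHL R3, 1  → R3 = 24 << 1 = 24 * 2^1 = 48
Final: R3 = 48

48


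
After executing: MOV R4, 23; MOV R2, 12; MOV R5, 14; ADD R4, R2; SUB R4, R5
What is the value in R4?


Register state trace:
  MOV R4, 23  → R4 = 23
  MOV R2, 12  → R2 = 12
  MOV R5, 14  → R5 = 14
  ADD R4, R2  → R4 = 23 + 12 = 35
  SUB R4, R5  → R4 = 35 - 14 = 21
Final: R4 = 21

21


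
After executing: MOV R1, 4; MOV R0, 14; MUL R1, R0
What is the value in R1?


Register state trace:
  MOV R1, 4  → R1 = 4
  MOV R0, 14  → R0 = 14
  MUL R1, R0  → R1 = 4 * 14 = 56
Final: R1 = 56

56


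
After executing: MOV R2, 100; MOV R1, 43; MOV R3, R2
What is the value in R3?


Register state trace:
  MOV R2, 100  → R2 = 100
  MOV R1, 43  → R1 = 43
  MOV R3, R2  → R3 = 100
Final: R3 = 100

100


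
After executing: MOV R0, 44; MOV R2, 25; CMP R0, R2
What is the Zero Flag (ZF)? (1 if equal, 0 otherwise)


Register state trace:
  MOV R0, 44  → R0 = 44
  MOV R2, 25  → R2 = 25
  CMP R0, R2  → computes 44 - 25 = 19
  Result is nonzero, so values are not equal
ZF = 0

0


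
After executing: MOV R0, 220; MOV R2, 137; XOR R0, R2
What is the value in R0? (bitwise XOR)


Register state trace:
  MOV R0, 220  → R0 = 220 (0b11011100)
  MOV R2, 137  → R2 = 137 (0b10001001)
  XOR R0, R2  → R0 = 220 XOR 137 = 85 (0b01010101)
Final: R0 = 85

85


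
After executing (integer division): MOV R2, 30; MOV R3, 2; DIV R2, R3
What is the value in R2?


Register state trace:
  MOV R2, 30  → R2 = 30
  MOV R3, 2  → R3 = 2
  DIV R2, R3  → R2 = 30 // 2 = 15
Final: R2 = 15

15


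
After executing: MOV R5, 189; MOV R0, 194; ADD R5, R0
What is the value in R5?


Register state trace:
  MOV R5, 189  → R5 = 189
  MOV R0, 194  → R0 = 194
  ADD R5, R0  → R5 = 189 + 194 = 383
Final: R5 = 383

383


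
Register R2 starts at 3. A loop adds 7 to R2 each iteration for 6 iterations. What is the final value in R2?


Starting value: R2 = 3
  Iter 1: R2 = 3 + 7 = 10
  Iter 2: R2 = 10 + 7 = 17
  Iter 3: R2 = 17 + 7 = 24
  Iter 4: R2 = 24 + 7 = 31
  Iter 5: R2 = 31 + 7 = 38
  Iter 6: R2 = 38 + 7 = 45
Final: R2 = 45

45


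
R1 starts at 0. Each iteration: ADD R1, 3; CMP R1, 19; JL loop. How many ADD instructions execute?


Loop trace (R1 starts at 0, target 19, step 3):
  ADD #1: R1 = 0 + 3 = 3  → 3 < 19, loop
  ADD #2: R1 = 3 + 3 = 6  → 6 < 19, loop
  ADD #3: R1 = 6 + 3 = 9  → 9 < 19, loop
  ADD #4: R1 = 9 + 3 = 12  → 12 < 19, loop
  ADD #5: R1 = 12 + 3 = 15  → 15 < 19, loop
  ADD #6: R1 = 15 + 3 = 18  → 18 < 19, loop
  ADD #7: R1 = 18 + 3 = 21  → 21 >= 19, exit
Total ADD instructions: 7

7


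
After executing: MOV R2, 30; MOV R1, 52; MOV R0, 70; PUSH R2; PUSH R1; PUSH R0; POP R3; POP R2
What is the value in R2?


Stack trace (top is rightmost):
  MOV R2, 30  → R2 = 30
  MOV R1, 52  → R1 = 52
  MOV R0, 70  → R0 = 70
  PUSH R2  → stack: [30]
  PUSH R1  → stack: [30, 52]
  PUSH R0  → stack: [30, 52, 70]
  POP R3  → R3 = 70, stack: [30, 52]
  POP R2  → R2 = 52, stack: [30]
Final: R2 = 52

52


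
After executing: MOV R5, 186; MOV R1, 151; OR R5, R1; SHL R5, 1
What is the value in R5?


Register state trace:
  MOV R5, 186  → R5 = 186 (0b10111010)
  MOV R1, 151  → R1 = 151 (0b10010111)
  OR R5, R1  → R5 = 186 OR 151 = 191 (0b10111111)
  SHL R5, 1  → R5 = 191 << 1 = 382
Final: R5 = 382

382


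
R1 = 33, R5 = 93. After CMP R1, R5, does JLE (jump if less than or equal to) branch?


Trace:
  R1 = 33, R5 = 93
  CMP R1, R5  → compares 33 vs 93
  JLE checks: is 33 less than or equal to 93?
  33 < 93, so condition is true
Branch taken: Yes

Yes


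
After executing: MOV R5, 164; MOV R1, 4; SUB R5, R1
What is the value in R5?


Register state trace:
  MOV R5, 164  → R5 = 164
  MOV R1, 4  → R1 = 4
  SUB R5, R1  → R5 = 164 - 4 = 160
Final: R5 = 160

160


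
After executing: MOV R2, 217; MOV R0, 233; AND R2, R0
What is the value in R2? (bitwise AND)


Register state trace:
  MOV R2, 217  → R2 = 217 (0b11011001)
  MOV R0, 233  → R0 = 233 (0b11101001)
  AND R2, R0  → R2 = 217 AND 233 = 201 (0b11001001)
Final: R2 = 201

201


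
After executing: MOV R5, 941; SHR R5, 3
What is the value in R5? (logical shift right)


Register state trace:
  MOV R5, 941  → R5 = 941
  SHR R5, 3  → R5 = 941 >> 3 = 941 // 2^3 = 117
Final: R5 = 117

117


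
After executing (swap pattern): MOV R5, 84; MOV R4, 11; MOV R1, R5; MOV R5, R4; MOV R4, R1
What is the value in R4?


Register state trace (swap pattern):
  MOV R5, 84  → R5 = 84
  MOV R4, 11  → R4 = 11
  MOV R1, R5  → R1 = 84  (save R5)
  MOV R5, R4  → R5 = 11  (R5 gets R4's value)
  MOV R4, R1  → R4 = 84  (R4 gets saved value)
Final: R4 = 84

84


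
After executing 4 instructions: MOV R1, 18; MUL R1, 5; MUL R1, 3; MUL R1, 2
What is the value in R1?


Register state trace:
  MOV R1, 18  → R1 = 18
  MUL R1, 5  → R1 = 18 * 5 = 90
  MUL R1, 3  → R1 = 90 * 3 = 270
  MUL R1, 2  → R1 = 270 * 2 = 540
Final: R1 = 540

540


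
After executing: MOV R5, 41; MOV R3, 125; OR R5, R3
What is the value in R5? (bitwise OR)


Register state trace:
  MOV R5, 41  → R5 = 41 (0b00101001)
  MOV R3, 125  → R3 = 125 (0b01111101)
  OR R5, R3   → R5 = 41 OR 125 = 125 (0b01111101)
Final: R5 = 125

125


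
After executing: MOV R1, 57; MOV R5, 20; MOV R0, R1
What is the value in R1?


Register state trace:
  MOV R1, 57  → R1 = 57
  MOV R5, 20  → R5 = 20
  MOV R0, R1  → R0 = 57
Final: R1 = 57

57


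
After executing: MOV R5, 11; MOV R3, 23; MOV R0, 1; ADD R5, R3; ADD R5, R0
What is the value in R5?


Register state trace:
  MOV R5, 11  → R5 = 11
  MOV R3, 23  → R3 = 23
  MOV R0, 1  → R0 = 1
  ADD R5, R3  → R5 = 11 + 23 = 34
  ADD R5, R0  → R5 = 34 + 1 = 35
Final: R5 = 35

35


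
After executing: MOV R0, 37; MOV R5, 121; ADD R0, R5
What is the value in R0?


Register state trace:
  MOV R0, 37  → R0 = 37
  MOV R5, 121  → R5 = 121
  ADD R0, R5  → R0 = 37 + 121 = 158
Final: R0 = 158

158


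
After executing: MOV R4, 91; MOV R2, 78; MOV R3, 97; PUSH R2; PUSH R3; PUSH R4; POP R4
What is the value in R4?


Stack trace (top is rightmost):
  MOV R4, 91  → R4 = 91
  MOV R2, 78  → R2 = 78
  MOV R3, 97  → R3 = 97
  PUSH R2  → stack: [78]
  PUSH R3  → stack: [78, 97]
  PUSH R4  → stack: [78, 97, 91]
  POP R4  → R4 = 91, stack: [78, 97]
Final: R4 = 91

91


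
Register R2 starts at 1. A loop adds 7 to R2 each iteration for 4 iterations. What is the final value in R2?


Starting value: R2 = 1
  Iter 1: R2 = 1 + 7 = 8
  Iter 2: R2 = 8 + 7 = 15
  Iter 3: R2 = 15 + 7 = 22
  Iter 4: R2 = 22 + 7 = 29
Final: R2 = 29

29


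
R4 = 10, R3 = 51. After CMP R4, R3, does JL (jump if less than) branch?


Trace:
  R4 = 10, R3 = 51
  CMP R4, R3  → compares 10 vs 51
  JL checks: is 10 less than 51?
  10 < 51, so condition is true
Branch taken: Yes

Yes


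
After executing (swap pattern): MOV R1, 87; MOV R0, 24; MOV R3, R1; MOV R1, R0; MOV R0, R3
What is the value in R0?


Register state trace (swap pattern):
  MOV R1, 87  → R1 = 87
  MOV R0, 24  → R0 = 24
  MOV R3, R1  → R3 = 87  (save R1)
  MOV R1, R0  → R1 = 24  (R1 gets R0's value)
  MOV R0, R3  → R0 = 87  (R0 gets saved value)
Final: R0 = 87

87


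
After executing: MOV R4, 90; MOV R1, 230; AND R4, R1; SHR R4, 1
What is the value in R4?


Register state trace:
  MOV R4, 90  → R4 = 90 (0b01011010)
  MOV R1, 230  → R1 = 230 (0b11100110)
  AND R4, R1  → R4 = 90 AND 230 = 66 (0b01000010)
  SHR R4, 1  → R4 = 66 >> 1 = 33
Final: R4 = 33

33


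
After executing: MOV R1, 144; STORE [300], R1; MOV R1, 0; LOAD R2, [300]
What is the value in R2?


Register and memory trace:
  MOV R1, 144  → R1 = 144
  STORE [300], R1  → mem[300] = 144
  MOV R1, 0  → R1 = 0
  LOAD R2, [300]  → R2 = mem[300] = 144
Final: R2 = 144

144


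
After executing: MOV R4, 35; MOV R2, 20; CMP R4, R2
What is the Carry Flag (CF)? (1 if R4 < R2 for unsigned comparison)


Register state trace:
  MOV R4, 35  → R4 = 35
  MOV R2, 20  → R2 = 20
  CMP R4, R2  → unsigned 35 - 20: no borrow
  35 >= 20, so CF = 0
CF = 0

0


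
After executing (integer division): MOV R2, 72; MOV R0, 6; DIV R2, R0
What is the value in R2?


Register state trace:
  MOV R2, 72  → R2 = 72
  MOV R0, 6  → R0 = 6
  DIV R2, R0  → R2 = 72 // 6 = 12
Final: R2 = 12

12


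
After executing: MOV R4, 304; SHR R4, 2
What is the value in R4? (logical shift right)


Register state trace:
  MOV R4, 304  → R4 = 304
  SHR R4, 2  → R4 = 304 >> 2 = 304 // 2^2 = 76
Final: R4 = 76

76


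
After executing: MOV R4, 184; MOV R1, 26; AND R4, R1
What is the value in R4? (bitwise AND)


Register state trace:
  MOV R4, 184  → R4 = 184 (0b10111000)
  MOV R1, 26  → R1 = 26 (0b00011010)
  AND R4, R1  → R4 = 184 AND 26 = 24 (0b00011000)
Final: R4 = 24

24


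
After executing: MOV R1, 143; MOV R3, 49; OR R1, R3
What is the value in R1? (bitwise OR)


Register state trace:
  MOV R1, 143  → R1 = 143 (0b10001111)
  MOV R3, 49  → R3 = 49 (0b00110001)
  OR R1, R3   → R1 = 143 OR 49 = 191 (0b10111111)
Final: R1 = 191

191


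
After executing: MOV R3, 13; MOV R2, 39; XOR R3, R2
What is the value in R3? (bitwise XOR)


Register state trace:
  MOV R3, 13  → R3 = 13 (0b00001101)
  MOV R2, 39  → R2 = 39 (0b00100111)
  XOR R3, R2  → R3 = 13 XOR 39 = 42 (0b00101010)
Final: R3 = 42

42


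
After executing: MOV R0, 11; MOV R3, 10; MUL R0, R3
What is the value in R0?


Register state trace:
  MOV R0, 11  → R0 = 11
  MOV R3, 10  → R3 = 10
  MUL R0, R3  → R0 = 11 * 10 = 110
Final: R0 = 110

110


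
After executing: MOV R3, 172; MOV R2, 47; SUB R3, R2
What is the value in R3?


Register state trace:
  MOV R3, 172  → R3 = 172
  MOV R2, 47  → R2 = 47
  SUB R3, R2  → R3 = 172 - 47 = 125
Final: R3 = 125

125


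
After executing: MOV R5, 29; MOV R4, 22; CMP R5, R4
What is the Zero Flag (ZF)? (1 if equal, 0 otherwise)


Register state trace:
  MOV R5, 29  → R5 = 29
  MOV R4, 22  → R4 = 22
  CMP R5, R4  → computes 29 - 22 = 7
  Result is nonzero, so values are not equal
ZF = 0

0


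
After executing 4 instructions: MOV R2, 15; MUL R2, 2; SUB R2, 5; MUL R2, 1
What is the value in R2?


Register state trace:
  MOV R2, 15  → R2 = 15
  MUL R2, 2  → R2 = 15 * 2 = 30
  SUB R2, 5  → R2 = 30 - 5 = 25
  MUL R2, 1  → R2 = 25 * 1 = 25
Final: R2 = 25

25


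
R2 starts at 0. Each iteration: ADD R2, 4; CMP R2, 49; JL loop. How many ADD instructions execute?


Loop trace (R2 starts at 0, target 49, step 4):
  ADD #1: R2 = 0 + 4 = 4  → 4 < 49, loop
  ADD #2: R2 = 4 + 4 = 8  → 8 < 49, loop
  ADD #3: R2 = 8 + 4 = 12  → 12 < 49, loop
  ADD #4: R2 = 12 + 4 = 16  → 16 < 49, loop
  ADD #5: R2 = 16 + 4 = 20  → 20 < 49, loop
  ADD #6: R2 = 20 + 4 = 24  → 24 < 49, loop
  ADD #7: R2 = 24 + 4 = 28  → 28 < 49, loop
  ADD #8: R2 = 28 + 4 = 32  → 32 < 49, loop
  ADD #9: R2 = 32 + 4 = 36  → 36 < 49, loop
  ADD #10: R2 = 36 + 4 = 40  → 40 < 49, loop
  ADD #11: R2 = 40 + 4 = 44  → 44 < 49, loop
  ADD #12: R2 = 44 + 4 = 48  → 48 < 49, loop
  ADD #13: R2 = 48 + 4 = 52  → 52 >= 49, exit
Total ADD instructions: 13

13


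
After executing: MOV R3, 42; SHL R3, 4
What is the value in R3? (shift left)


Register state trace:
  MOV R3, 42  → R3 = 42
  SHL R3, 4  → R3 = 42 << 4 = 42 * 2^4 = 672
Final: R3 = 672

672


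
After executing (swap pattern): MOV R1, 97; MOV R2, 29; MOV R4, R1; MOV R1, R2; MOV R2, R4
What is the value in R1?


Register state trace (swap pattern):
  MOV R1, 97  → R1 = 97
  MOV R2, 29  → R2 = 29
  MOV R4, R1  → R4 = 97  (save R1)
  MOV R1, R2  → R1 = 29  (R1 gets R2's value)
  MOV R2, R4  → R2 = 97  (R2 gets saved value)
Final: R1 = 29

29


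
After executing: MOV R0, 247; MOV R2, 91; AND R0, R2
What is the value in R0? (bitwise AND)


Register state trace:
  MOV R0, 247  → R0 = 247 (0b11110111)
  MOV R2, 91  → R2 = 91 (0b01011011)
  AND R0, R2  → R0 = 247 AND 91 = 83 (0b01010011)
Final: R0 = 83

83


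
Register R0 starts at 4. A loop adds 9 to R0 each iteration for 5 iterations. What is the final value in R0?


Starting value: R0 = 4
  Iter 1: R0 = 4 + 9 = 13
  Iter 2: R0 = 13 + 9 = 22
  Iter 3: R0 = 22 + 9 = 31
  Iter 4: R0 = 31 + 9 = 40
  Iter 5: R0 = 40 + 9 = 49
Final: R0 = 49

49


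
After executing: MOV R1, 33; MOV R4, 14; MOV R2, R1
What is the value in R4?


Register state trace:
  MOV R1, 33  → R1 = 33
  MOV R4, 14  → R4 = 14
  MOV R2, R1  → R2 = 33
Final: R4 = 14

14


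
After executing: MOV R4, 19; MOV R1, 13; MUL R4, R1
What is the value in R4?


Register state trace:
  MOV R4, 19  → R4 = 19
  MOV R1, 13  → R1 = 13
  MUL R4, R1  → R4 = 19 * 13 = 247
Final: R4 = 247

247


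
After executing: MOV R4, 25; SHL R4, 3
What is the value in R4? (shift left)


Register state trace:
  MOV R4, 25  → R4 = 25
  SHL R4, 3  → R4 = 25 << 3 = 25 * 2^3 = 200
Final: R4 = 200

200


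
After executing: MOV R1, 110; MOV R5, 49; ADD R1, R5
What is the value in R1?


Register state trace:
  MOV R1, 110  → R1 = 110
  MOV R5, 49  → R5 = 49
  ADD R1, R5  → R1 = 110 + 49 = 159
Final: R1 = 159

159


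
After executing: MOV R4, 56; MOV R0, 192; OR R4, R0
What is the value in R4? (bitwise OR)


Register state trace:
  MOV R4, 56  → R4 = 56 (0b00111000)
  MOV R0, 192  → R0 = 192 (0b11000000)
  OR R4, R0   → R4 = 56 OR 192 = 248 (0b11111000)
Final: R4 = 248

248


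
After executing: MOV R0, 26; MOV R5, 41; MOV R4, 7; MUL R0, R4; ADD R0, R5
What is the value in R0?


Register state trace:
  MOV R0, 26  → R0 = 26
  MOV R5, 41  → R5 = 41
  MOV R4, 7  → R4 = 7
  MUL R0, R4  → R0 = 26 * 7 = 182
  ADD R0, R5  → R0 = 182 + 41 = 223
Final: R0 = 223

223


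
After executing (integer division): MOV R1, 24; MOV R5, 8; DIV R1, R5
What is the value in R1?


Register state trace:
  MOV R1, 24  → R1 = 24
  MOV R5, 8  → R5 = 8
  DIV R1, R5  → R1 = 24 // 8 = 3
Final: R1 = 3

3


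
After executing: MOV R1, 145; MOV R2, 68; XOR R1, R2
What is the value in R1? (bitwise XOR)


Register state trace:
  MOV R1, 145  → R1 = 145 (0b10010001)
  MOV R2, 68  → R2 = 68 (0b01000100)
  XOR R1, R2  → R1 = 145 XOR 68 = 213 (0b11010101)
Final: R1 = 213

213


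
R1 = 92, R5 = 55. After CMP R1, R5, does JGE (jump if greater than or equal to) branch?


Trace:
  R1 = 92, R5 = 55
  CMP R1, R5  → compares 92 vs 55
  JGE checks: is 92 greater than or equal to 55?
  92 > 55, so condition is true
Branch taken: Yes

Yes


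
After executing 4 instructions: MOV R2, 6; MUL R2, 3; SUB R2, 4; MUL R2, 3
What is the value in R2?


Register state trace:
  MOV R2, 6  → R2 = 6
  MUL R2, 3  → R2 = 6 * 3 = 18
  SUB R2, 4  → R2 = 18 - 4 = 14
  MUL R2, 3  → R2 = 14 * 3 = 42
Final: R2 = 42

42


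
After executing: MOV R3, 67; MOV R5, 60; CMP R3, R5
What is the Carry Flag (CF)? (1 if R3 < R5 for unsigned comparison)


Register state trace:
  MOV R3, 67  → R3 = 67
  MOV R5, 60  → R5 = 60
  CMP R3, R5  → unsigned 67 - 60: no borrow
  67 >= 60, so CF = 0
CF = 0

0


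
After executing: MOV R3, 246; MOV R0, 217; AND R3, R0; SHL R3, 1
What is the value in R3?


Register state trace:
  MOV R3, 246  → R3 = 246 (0b11110110)
  MOV R0, 217  → R0 = 217 (0b11011001)
  AND R3, R0  → R3 = 246 AND 217 = 208 (0b11010000)
  SHL R3, 1  → R3 = 208 << 1 = 416
Final: R3 = 416

416


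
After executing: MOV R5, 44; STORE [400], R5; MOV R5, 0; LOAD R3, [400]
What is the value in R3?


Register and memory trace:
  MOV R5, 44  → R5 = 44
  STORE [400], R5  → mem[400] = 44
  MOV R5, 0  → R5 = 0
  LOAD R3, [400]  → R3 = mem[400] = 44
Final: R3 = 44

44


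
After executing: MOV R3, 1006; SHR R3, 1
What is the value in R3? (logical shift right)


Register state trace:
  MOV R3, 1006  → R3 = 1006
  SHR R3, 1  → R3 = 1006 >> 1 = 1006 // 2^1 = 503
Final: R3 = 503

503


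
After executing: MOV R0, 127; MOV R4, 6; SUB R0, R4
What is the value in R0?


Register state trace:
  MOV R0, 127  → R0 = 127
  MOV R4, 6  → R4 = 6
  SUB R0, R4  → R0 = 127 - 6 = 121
Final: R0 = 121

121


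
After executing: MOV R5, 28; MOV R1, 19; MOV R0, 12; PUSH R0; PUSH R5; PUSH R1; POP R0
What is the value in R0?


Stack trace (top is rightmost):
  MOV R5, 28  → R5 = 28
  MOV R1, 19  → R1 = 19
  MOV R0, 12  → R0 = 12
  PUSH R0  → stack: [12]
  PUSH R5  → stack: [12, 28]
  PUSH R1  → stack: [12, 28, 19]
  POP R0  → R0 = 19, stack: [12, 28]
Final: R0 = 19

19


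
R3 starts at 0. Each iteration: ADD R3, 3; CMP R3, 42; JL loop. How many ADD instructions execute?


Loop trace (R3 starts at 0, target 42, step 3):
  ADD #1: R3 = 0 + 3 = 3  → 3 < 42, loop
  ADD #2: R3 = 3 + 3 = 6  → 6 < 42, loop
  ADD #3: R3 = 6 + 3 = 9  → 9 < 42, loop
  ADD #4: R3 = 9 + 3 = 12  → 12 < 42, loop
  ADD #5: R3 = 12 + 3 = 15  → 15 < 42, loop
  ADD #6: R3 = 15 + 3 = 18  → 18 < 42, loop
  ADD #7: R3 = 18 + 3 = 21  → 21 < 42, loop
  ADD #8: R3 = 21 + 3 = 24  → 24 < 42, loop
  ADD #9: R3 = 24 + 3 = 27  → 27 < 42, loop
  ADD #10: R3 = 27 + 3 = 30  → 30 < 42, loop
  ADD #11: R3 = 30 + 3 = 33  → 33 < 42, loop
  ADD #12: R3 = 33 + 3 = 36  → 36 < 42, loop
  ADD #13: R3 = 36 + 3 = 39  → 39 < 42, loop
  ADD #14: R3 = 39 + 3 = 42  → 42 >= 42, exit
Total ADD instructions: 14

14


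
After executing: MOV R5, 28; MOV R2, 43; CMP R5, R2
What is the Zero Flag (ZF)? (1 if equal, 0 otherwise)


Register state trace:
  MOV R5, 28  → R5 = 28
  MOV R2, 43  → R2 = 43
  CMP R5, R2  → computes 28 - 43 = -15
  Result is nonzero, so values are not equal
ZF = 0

0


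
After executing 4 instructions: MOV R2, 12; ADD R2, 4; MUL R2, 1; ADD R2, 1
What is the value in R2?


Register state trace:
  MOV R2, 12  → R2 = 12
  ADD R2, 4  → R2 = 12 + 4 = 16
  MUL R2, 1  → R2 = 16 * 1 = 16
  ADD R2, 1  → R2 = 16 + 1 = 17
Final: R2 = 17

17


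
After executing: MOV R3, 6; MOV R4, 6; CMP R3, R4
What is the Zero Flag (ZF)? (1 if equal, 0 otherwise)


Register state trace:
  MOV R3, 6  → R3 = 6
  MOV R4, 6  → R4 = 6
  CMP R3, R4  → computes 6 - 6 = 0
  Result is zero, so values are equal
ZF = 1

1


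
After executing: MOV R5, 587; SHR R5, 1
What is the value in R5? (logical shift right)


Register state trace:
  MOV R5, 587  → R5 = 587
  SHR R5, 1  → R5 = 587 >> 1 = 587 // 2^1 = 293
Final: R5 = 293

293


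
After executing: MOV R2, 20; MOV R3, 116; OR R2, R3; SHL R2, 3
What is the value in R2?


Register state trace:
  MOV R2, 20  → R2 = 20 (0b00010100)
  MOV R3, 116  → R3 = 116 (0b01110100)
  OR R2, R3  → R2 = 20 OR 116 = 116 (0b01110100)
  SHL R2, 3  → R2 = 116 << 3 = 928
Final: R2 = 928

928


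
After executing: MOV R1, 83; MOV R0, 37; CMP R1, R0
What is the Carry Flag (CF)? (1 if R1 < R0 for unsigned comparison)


Register state trace:
  MOV R1, 83  → R1 = 83
  MOV R0, 37  → R0 = 37
  CMP R1, R0  → unsigned 83 - 37: no borrow
  83 >= 37, so CF = 0
CF = 0

0


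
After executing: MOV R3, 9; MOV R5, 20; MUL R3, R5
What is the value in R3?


Register state trace:
  MOV R3, 9  → R3 = 9
  MOV R5, 20  → R5 = 20
  MUL R3, R5  → R3 = 9 * 20 = 180
Final: R3 = 180

180


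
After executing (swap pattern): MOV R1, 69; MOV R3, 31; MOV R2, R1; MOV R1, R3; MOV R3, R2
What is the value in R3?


Register state trace (swap pattern):
  MOV R1, 69  → R1 = 69
  MOV R3, 31  → R3 = 31
  MOV R2, R1  → R2 = 69  (save R1)
  MOV R1, R3  → R1 = 31  (R1 gets R3's value)
  MOV R3, R2  → R3 = 69  (R3 gets saved value)
Final: R3 = 69

69


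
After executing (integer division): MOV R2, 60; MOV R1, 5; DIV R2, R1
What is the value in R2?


Register state trace:
  MOV R2, 60  → R2 = 60
  MOV R1, 5  → R1 = 5
  DIV R2, R1  → R2 = 60 // 5 = 12
Final: R2 = 12

12


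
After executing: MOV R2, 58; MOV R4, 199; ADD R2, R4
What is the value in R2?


Register state trace:
  MOV R2, 58  → R2 = 58
  MOV R4, 199  → R4 = 199
  ADD R2, R4  → R2 = 58 + 199 = 257
Final: R2 = 257

257


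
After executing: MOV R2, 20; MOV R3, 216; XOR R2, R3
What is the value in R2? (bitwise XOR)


Register state trace:
  MOV R2, 20  → R2 = 20 (0b00010100)
  MOV R3, 216  → R3 = 216 (0b11011000)
  XOR R2, R3  → R2 = 20 XOR 216 = 204 (0b11001100)
Final: R2 = 204

204


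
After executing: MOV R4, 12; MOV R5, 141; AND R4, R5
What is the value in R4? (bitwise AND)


Register state trace:
  MOV R4, 12  → R4 = 12 (0b00001100)
  MOV R5, 141  → R5 = 141 (0b10001101)
  AND R4, R5  → R4 = 12 AND 141 = 12 (0b00001100)
Final: R4 = 12

12


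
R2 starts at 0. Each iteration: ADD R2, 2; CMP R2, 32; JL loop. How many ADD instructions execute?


Loop trace (R2 starts at 0, target 32, step 2):
  ADD #1: R2 = 0 + 2 = 2  → 2 < 32, loop
  ADD #2: R2 = 2 + 2 = 4  → 4 < 32, loop
  ADD #3: R2 = 4 + 2 = 6  → 6 < 32, loop
  ADD #4: R2 = 6 + 2 = 8  → 8 < 32, loop
  ADD #5: R2 = 8 + 2 = 10  → 10 < 32, loop
  ADD #6: R2 = 10 + 2 = 12  → 12 < 32, loop
  ADD #7: R2 = 12 + 2 = 14  → 14 < 32, loop
  ADD #8: R2 = 14 + 2 = 16  → 16 < 32, loop
  ADD #9: R2 = 16 + 2 = 18  → 18 < 32, loop
  ADD #10: R2 = 18 + 2 = 20  → 20 < 32, loop
  ADD #11: R2 = 20 + 2 = 22  → 22 < 32, loop
  ADD #12: R2 = 22 + 2 = 24  → 24 < 32, loop
  ADD #13: R2 = 24 + 2 = 26  → 26 < 32, loop
  ADD #14: R2 = 26 + 2 = 28  → 28 < 32, loop
  ADD #15: R2 = 28 + 2 = 30  → 30 < 32, loop
  ADD #16: R2 = 30 + 2 = 32  → 32 >= 32, exit
Total ADD instructions: 16

16


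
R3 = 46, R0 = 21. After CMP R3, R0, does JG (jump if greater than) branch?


Trace:
  R3 = 46, R0 = 21
  CMP R3, R0  → compares 46 vs 21
  JG checks: is 46 greater than 21?
  46 > 21, so condition is true
Branch taken: Yes

Yes


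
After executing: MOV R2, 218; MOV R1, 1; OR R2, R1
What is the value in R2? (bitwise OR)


Register state trace:
  MOV R2, 218  → R2 = 218 (0b11011010)
  MOV R1, 1  → R1 = 1 (0b00000001)
  OR R2, R1   → R2 = 218 OR 1 = 219 (0b11011011)
Final: R2 = 219

219


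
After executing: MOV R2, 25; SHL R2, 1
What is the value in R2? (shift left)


Register state trace:
  MOV R2, 25  → R2 = 25
  SHL R2, 1  → R2 = 25 << 1 = 25 * 2^1 = 50
Final: R2 = 50

50


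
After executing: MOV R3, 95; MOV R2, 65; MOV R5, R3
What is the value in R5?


Register state trace:
  MOV R3, 95  → R3 = 95
  MOV R2, 65  → R2 = 65
  MOV R5, R3  → R5 = 95
Final: R5 = 95

95


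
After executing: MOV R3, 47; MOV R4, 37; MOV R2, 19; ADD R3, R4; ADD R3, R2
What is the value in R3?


Register state trace:
  MOV R3, 47  → R3 = 47
  MOV R4, 37  → R4 = 37
  MOV R2, 19  → R2 = 19
  ADD R3, R4  → R3 = 47 + 37 = 84
  ADD R3, R2  → R3 = 84 + 19 = 103
Final: R3 = 103

103


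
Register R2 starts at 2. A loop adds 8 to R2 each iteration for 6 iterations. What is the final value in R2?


Starting value: R2 = 2
  Iter 1: R2 = 2 + 8 = 10
  Iter 2: R2 = 10 + 8 = 18
  Iter 3: R2 = 18 + 8 = 26
  Iter 4: R2 = 26 + 8 = 34
  Iter 5: R2 = 34 + 8 = 42
  Iter 6: R2 = 42 + 8 = 50
Final: R2 = 50

50


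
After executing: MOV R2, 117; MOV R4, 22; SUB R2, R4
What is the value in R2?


Register state trace:
  MOV R2, 117  → R2 = 117
  MOV R4, 22  → R4 = 22
  SUB R2, R4  → R2 = 117 - 22 = 95
Final: R2 = 95

95


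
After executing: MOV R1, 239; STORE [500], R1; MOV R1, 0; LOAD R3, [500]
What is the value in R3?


Register and memory trace:
  MOV R1, 239  → R1 = 239
  STORE [500], R1  → mem[500] = 239
  MOV R1, 0  → R1 = 0
  LOAD R3, [500]  → R3 = mem[500] = 239
Final: R3 = 239

239


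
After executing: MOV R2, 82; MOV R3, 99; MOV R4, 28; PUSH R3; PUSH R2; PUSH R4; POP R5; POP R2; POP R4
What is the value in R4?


Stack trace (top is rightmost):
  MOV R2, 82  → R2 = 82
  MOV R3, 99  → R3 = 99
  MOV R4, 28  → R4 = 28
  PUSH R3  → stack: [99]
  PUSH R2  → stack: [99, 82]
  PUSH R4  → stack: [99, 82, 28]
  POP R5  → R5 = 28, stack: [99, 82]
  POP R2  → R2 = 82, stack: [99]
  POP R4  → R4 = 99, stack: []
Final: R4 = 99

99


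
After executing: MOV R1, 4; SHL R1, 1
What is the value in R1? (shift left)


Register state trace:
  MOV R1, 4  → R1 = 4
  SHL R1, 1  → R1 = 4 << 1 = 4 * 2^1 = 8
Final: R1 = 8

8


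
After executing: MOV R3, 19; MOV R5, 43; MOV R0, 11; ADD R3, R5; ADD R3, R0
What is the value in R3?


Register state trace:
  MOV R3, 19  → R3 = 19
  MOV R5, 43  → R5 = 43
  MOV R0, 11  → R0 = 11
  ADD R3, R5  → R3 = 19 + 43 = 62
  ADD R3, R0  → R3 = 62 + 11 = 73
Final: R3 = 73

73


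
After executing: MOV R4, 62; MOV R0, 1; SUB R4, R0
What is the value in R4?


Register state trace:
  MOV R4, 62  → R4 = 62
  MOV R0, 1  → R0 = 1
  SUB R4, R0  → R4 = 62 - 1 = 61
Final: R4 = 61

61


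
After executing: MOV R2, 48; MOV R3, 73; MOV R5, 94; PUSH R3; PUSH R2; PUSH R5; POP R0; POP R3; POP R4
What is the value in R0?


Stack trace (top is rightmost):
  MOV R2, 48  → R2 = 48
  MOV R3, 73  → R3 = 73
  MOV R5, 94  → R5 = 94
  PUSH R3  → stack: [73]
  PUSH R2  → stack: [73, 48]
  PUSH R5  → stack: [73, 48, 94]
  POP R0  → R0 = 94, stack: [73, 48]
  POP R3  → R3 = 48, stack: [73]
  POP R4  → R4 = 73, stack: []
Final: R0 = 94

94


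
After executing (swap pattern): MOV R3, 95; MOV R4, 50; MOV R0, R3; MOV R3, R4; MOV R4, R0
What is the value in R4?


Register state trace (swap pattern):
  MOV R3, 95  → R3 = 95
  MOV R4, 50  → R4 = 50
  MOV R0, R3  → R0 = 95  (save R3)
  MOV R3, R4  → R3 = 50  (R3 gets R4's value)
  MOV R4, R0  → R4 = 95  (R4 gets saved value)
Final: R4 = 95

95


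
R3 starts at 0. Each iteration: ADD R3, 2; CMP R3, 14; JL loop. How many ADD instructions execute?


Loop trace (R3 starts at 0, target 14, step 2):
  ADD #1: R3 = 0 + 2 = 2  → 2 < 14, loop
  ADD #2: R3 = 2 + 2 = 4  → 4 < 14, loop
  ADD #3: R3 = 4 + 2 = 6  → 6 < 14, loop
  ADD #4: R3 = 6 + 2 = 8  → 8 < 14, loop
  ADD #5: R3 = 8 + 2 = 10  → 10 < 14, loop
  ADD #6: R3 = 10 + 2 = 12  → 12 < 14, loop
  ADD #7: R3 = 12 + 2 = 14  → 14 >= 14, exit
Total ADD instructions: 7

7


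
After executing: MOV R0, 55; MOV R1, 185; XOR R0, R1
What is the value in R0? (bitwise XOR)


Register state trace:
  MOV R0, 55  → R0 = 55 (0b00110111)
  MOV R1, 185  → R1 = 185 (0b10111001)
  XOR R0, R1  → R0 = 55 XOR 185 = 142 (0b10001110)
Final: R0 = 142

142


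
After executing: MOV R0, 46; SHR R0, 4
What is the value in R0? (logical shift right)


Register state trace:
  MOV R0, 46  → R0 = 46
  SHR R0, 4  → R0 = 46 >> 4 = 46 // 2^4 = 2
Final: R0 = 2

2


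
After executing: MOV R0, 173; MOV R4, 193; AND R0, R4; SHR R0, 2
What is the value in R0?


Register state trace:
  MOV R0, 173  → R0 = 173 (0b10101101)
  MOV R4, 193  → R4 = 193 (0b11000001)
  AND R0, R4  → R0 = 173 AND 193 = 129 (0b10000001)
  SHR R0, 2  → R0 = 129 >> 2 = 32
Final: R0 = 32

32


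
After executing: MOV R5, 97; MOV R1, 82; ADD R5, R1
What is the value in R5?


Register state trace:
  MOV R5, 97  → R5 = 97
  MOV R1, 82  → R1 = 82
  ADD R5, R1  → R5 = 97 + 82 = 179
Final: R5 = 179

179


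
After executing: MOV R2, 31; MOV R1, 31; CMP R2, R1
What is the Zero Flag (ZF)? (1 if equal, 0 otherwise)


Register state trace:
  MOV R2, 31  → R2 = 31
  MOV R1, 31  → R1 = 31
  CMP R2, R1  → computes 31 - 31 = 0
  Result is zero, so values are equal
ZF = 1

1


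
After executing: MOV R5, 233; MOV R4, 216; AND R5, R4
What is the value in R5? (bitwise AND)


Register state trace:
  MOV R5, 233  → R5 = 233 (0b11101001)
  MOV R4, 216  → R4 = 216 (0b11011000)
  AND R5, R4  → R5 = 233 AND 216 = 200 (0b11001000)
Final: R5 = 200

200


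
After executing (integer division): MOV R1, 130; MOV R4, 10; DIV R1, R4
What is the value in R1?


Register state trace:
  MOV R1, 130  → R1 = 130
  MOV R4, 10  → R4 = 10
  DIV R1, R4  → R1 = 130 // 10 = 13
Final: R1 = 13

13


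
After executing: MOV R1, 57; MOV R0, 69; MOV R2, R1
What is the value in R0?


Register state trace:
  MOV R1, 57  → R1 = 57
  MOV R0, 69  → R0 = 69
  MOV R2, R1  → R2 = 57
Final: R0 = 69

69


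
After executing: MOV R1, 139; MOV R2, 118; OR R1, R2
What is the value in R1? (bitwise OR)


Register state trace:
  MOV R1, 139  → R1 = 139 (0b10001011)
  MOV R2, 118  → R2 = 118 (0b01110110)
  OR R1, R2   → R1 = 139 OR 118 = 255 (0b11111111)
Final: R1 = 255

255


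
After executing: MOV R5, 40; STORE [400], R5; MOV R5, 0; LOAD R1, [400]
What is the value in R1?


Register and memory trace:
  MOV R5, 40  → R5 = 40
  STORE [400], R5  → mem[400] = 40
  MOV R5, 0  → R5 = 0
  LOAD R1, [400]  → R1 = mem[400] = 40
Final: R1 = 40

40


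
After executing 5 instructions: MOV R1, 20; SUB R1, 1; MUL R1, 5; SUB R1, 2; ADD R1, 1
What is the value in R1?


Register state trace:
  MOV R1, 20  → R1 = 20
  SUB R1, 1  → R1 = 20 - 1 = 19
  MUL R1, 5  → R1 = 19 * 5 = 95
  SUB R1, 2  → R1 = 95 - 2 = 93
  ADD R1, 1  → R1 = 93 + 1 = 94
Final: R1 = 94

94


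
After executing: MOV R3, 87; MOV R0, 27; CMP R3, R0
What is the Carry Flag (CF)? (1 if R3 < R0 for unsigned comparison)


Register state trace:
  MOV R3, 87  → R3 = 87
  MOV R0, 27  → R0 = 27
  CMP R3, R0  → unsigned 87 - 27: no borrow
  87 >= 27, so CF = 0
CF = 0

0


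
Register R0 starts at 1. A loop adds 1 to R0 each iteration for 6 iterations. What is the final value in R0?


Starting value: R0 = 1
  Iter 1: R0 = 1 + 1 = 2
  Iter 2: R0 = 2 + 1 = 3
  Iter 3: R0 = 3 + 1 = 4
  Iter 4: R0 = 4 + 1 = 5
  Iter 5: R0 = 5 + 1 = 6
  Iter 6: R0 = 6 + 1 = 7
Final: R0 = 7

7


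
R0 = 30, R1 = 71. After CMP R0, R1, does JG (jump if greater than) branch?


Trace:
  R0 = 30, R1 = 71
  CMP R0, R1  → compares 30 vs 71
  JG checks: is 30 greater than 71?
  30 < 71, so condition is false
Branch taken: No

No


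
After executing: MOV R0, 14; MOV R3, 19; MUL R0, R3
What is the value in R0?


Register state trace:
  MOV R0, 14  → R0 = 14
  MOV R3, 19  → R3 = 19
  MUL R0, R3  → R0 = 14 * 19 = 266
Final: R0 = 266

266


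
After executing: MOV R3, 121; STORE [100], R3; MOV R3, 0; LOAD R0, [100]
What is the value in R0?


Register and memory trace:
  MOV R3, 121  → R3 = 121
  STORE [100], R3  → mem[100] = 121
  MOV R3, 0  → R3 = 0
  LOAD R0, [100]  → R0 = mem[100] = 121
Final: R0 = 121

121
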